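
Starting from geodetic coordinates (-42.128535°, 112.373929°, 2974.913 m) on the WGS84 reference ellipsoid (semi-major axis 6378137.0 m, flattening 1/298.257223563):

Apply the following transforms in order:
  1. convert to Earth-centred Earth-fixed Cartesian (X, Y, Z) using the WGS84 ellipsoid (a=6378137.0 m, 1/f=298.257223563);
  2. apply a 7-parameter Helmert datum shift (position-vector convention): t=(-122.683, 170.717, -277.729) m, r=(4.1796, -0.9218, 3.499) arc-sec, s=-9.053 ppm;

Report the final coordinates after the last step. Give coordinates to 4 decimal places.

start: φ=-42.128535°, λ=112.373929°, h=2974.913 m
→ ECEF (a=6378137.000, f=1/298.257223563): X=-1804142.3779, Y=4382836.9690, Z=-4258198.5241
→ Helmert 7p (PV): X=-1804304.0463, Y=4383023.6879, Z=-4258356.9565

X=-1804304.0463 m, Y=4383023.6879 m, Z=-4258356.9565 m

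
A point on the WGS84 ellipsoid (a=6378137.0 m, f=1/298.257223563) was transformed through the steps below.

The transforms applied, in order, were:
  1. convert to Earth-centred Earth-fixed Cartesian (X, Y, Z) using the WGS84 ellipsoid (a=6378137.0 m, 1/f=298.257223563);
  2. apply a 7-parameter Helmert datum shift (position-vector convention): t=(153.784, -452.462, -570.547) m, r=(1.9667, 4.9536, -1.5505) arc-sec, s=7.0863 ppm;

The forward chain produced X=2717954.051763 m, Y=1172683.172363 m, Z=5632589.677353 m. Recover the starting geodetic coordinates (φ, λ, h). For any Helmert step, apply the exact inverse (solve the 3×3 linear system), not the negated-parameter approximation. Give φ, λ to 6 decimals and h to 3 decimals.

φ=62.437572°, λ=23.349815°, h=2176.038 m

start: X=2717954.0518, Y=1172683.1724, Z=5632589.6774 m
→ Helmert⁻¹: X=2717636.9050, Y=1173201.4612, Z=5633174.3861
→ geod (Bowring, a=6378137.000): φ=62.43757200°, λ=23.34981500°, h=2176.0380 m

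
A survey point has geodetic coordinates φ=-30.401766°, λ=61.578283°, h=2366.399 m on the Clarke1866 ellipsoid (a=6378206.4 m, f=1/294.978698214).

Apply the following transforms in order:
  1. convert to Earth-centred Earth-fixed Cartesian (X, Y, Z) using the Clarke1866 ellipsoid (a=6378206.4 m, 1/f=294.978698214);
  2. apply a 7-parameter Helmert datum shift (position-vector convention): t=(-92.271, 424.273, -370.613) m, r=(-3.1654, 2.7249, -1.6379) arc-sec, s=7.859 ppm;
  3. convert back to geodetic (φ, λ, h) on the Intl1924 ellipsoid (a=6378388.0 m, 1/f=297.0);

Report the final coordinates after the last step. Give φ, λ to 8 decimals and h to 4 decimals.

φ=-30.40313027°, λ=61.58091666°, h=2669.3471 m

start: φ=-30.401766°, λ=61.578283°, h=2366.399 m
→ ECEF (a=6378206.400, f=1/294.978698214): X=2621577.2265, Y=4844116.2271, Z=-3209889.5434
→ Helmert 7p (PV): X=2621501.6196, Y=4844508.4922, Z=-3210394.3559
→ geod (Bowring, a=6378388.000): φ=-30.40313027°, λ=61.58091666°, h=2669.3471 m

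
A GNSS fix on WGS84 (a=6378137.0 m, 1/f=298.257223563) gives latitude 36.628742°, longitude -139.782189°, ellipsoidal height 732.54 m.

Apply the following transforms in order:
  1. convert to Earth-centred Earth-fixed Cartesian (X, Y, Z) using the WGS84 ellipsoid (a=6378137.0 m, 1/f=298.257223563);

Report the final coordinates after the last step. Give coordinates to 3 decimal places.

start: φ=36.628742°, λ=-139.782189°, h=732.540 m
→ ECEF (a=6378137.000, f=1/298.257223563): X=-3913631.5674, Y=-3309361.0486, Z=3784846.2931

X=-3913631.567 m, Y=-3309361.049 m, Z=3784846.293 m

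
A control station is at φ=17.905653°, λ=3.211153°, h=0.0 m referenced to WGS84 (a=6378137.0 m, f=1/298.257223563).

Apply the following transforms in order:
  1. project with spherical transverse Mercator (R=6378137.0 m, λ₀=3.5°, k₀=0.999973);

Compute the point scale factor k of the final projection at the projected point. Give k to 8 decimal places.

start: φ=17.905653°, λ=3.211153°, h=0.000 m
→ into tm (λ₀=3.5°): φ=17.90565300°, λ−λ₀=-0.28884700°
scale k = 0.99998451

0.99998451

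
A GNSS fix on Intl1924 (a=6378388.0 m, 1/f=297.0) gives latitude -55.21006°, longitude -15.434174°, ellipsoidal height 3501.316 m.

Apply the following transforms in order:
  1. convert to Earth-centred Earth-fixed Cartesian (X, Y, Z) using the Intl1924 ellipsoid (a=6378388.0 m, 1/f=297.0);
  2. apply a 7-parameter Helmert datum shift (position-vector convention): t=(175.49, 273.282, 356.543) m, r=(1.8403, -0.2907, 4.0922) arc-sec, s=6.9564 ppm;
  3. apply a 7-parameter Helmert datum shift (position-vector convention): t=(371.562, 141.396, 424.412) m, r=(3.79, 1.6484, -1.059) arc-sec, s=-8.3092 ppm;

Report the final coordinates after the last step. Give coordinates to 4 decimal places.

start: φ=-55.210060°, λ=-15.434174°, h=3501.316 m
→ ECEF (a=6378388.000, f=1/297.0): X=3517973.6065, Y=-971269.2347, Z=-5217743.5998
→ Helmert 7p (PV): X=3518200.1923, Y=-970886.3606, Z=-5217427.0612
→ Helmert 7p (PV): X=3518495.8406, Y=-970659.0937, Z=-5217005.2520

X=3518495.8406 m, Y=-970659.0937 m, Z=-5217005.2520 m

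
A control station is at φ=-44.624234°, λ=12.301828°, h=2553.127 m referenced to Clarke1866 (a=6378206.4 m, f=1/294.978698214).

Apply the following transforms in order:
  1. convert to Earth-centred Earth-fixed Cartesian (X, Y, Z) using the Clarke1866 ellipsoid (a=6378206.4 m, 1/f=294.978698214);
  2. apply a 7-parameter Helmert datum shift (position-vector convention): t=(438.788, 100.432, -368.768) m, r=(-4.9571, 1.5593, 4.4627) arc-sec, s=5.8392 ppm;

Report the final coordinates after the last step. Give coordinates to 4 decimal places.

X=4444931.6524 m, Y=969306.0486 m, Z=-4459766.5870 m

start: φ=-44.624234°, λ=12.301828°, h=2553.127 m
→ ECEF (a=6378206.400, f=1/294.978698214): X=4444521.5930, Y=969210.9659, Z=-4459314.8878
→ Helmert 7p (PV): X=4444931.6524, Y=969306.0486, Z=-4459766.5870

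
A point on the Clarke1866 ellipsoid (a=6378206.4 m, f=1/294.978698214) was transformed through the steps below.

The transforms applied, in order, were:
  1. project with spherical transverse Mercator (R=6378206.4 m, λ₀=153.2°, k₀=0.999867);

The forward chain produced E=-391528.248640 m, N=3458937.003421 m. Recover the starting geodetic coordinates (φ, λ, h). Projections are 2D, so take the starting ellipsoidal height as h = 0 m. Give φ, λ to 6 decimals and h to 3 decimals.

φ=31.011004°, λ=149.097435°, h=0.000 m

start: E=-391528.2486, N=3458937.0034 m
→ tm⁻¹: φ=31.01100400°, λ=149.09743500°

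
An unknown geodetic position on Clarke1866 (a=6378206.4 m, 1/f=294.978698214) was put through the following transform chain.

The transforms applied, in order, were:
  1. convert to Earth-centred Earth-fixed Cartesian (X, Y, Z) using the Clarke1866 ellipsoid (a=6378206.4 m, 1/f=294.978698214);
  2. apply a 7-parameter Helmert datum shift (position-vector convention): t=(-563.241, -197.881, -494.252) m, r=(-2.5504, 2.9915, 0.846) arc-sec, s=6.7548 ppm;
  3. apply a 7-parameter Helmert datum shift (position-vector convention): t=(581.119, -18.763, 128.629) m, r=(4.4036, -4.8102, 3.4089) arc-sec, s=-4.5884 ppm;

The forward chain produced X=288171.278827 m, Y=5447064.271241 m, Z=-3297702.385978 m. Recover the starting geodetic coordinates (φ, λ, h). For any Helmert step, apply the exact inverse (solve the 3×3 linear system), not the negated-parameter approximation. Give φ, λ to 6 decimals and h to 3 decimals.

start: X=288171.2788, Y=5447064.2712, Z=-3297702.3860 m
→ Helmert⁻¹: X=287604.5912, Y=5447032.8654, Z=-3297969.1440
→ Helmert⁻¹: X=288236.0502, Y=5447233.5406, Z=-3297381.0847
→ geod (Bowring, a=6378206.400): φ=-31.32486300°, λ=86.97106400°, h=1623.6580 m

φ=-31.324863°, λ=86.971064°, h=1623.658 m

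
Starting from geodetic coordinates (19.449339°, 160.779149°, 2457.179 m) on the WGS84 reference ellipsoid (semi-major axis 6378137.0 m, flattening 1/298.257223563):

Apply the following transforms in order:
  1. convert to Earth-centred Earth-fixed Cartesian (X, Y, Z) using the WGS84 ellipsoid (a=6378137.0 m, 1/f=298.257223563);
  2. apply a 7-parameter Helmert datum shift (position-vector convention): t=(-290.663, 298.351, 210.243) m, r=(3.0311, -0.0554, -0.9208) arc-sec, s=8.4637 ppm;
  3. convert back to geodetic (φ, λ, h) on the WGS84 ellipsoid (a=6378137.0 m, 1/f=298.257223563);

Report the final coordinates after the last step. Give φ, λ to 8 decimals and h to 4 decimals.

start: φ=19.449339°, λ=160.779149°, h=2457.179 m
→ ECEF (a=6378137.000, f=1/298.257223563): X=-5683222.7174, Y=1981426.8795, Z=2111133.2581
→ Helmert 7p (PV): X=-5683553.2030, Y=1981736.3480, Z=2111388.9604
→ geod (Bowring, a=6378137.000): φ=19.45027154°, λ=160.77740305°, h=2932.6468 m

φ=19.45027154°, λ=160.77740305°, h=2932.6468 m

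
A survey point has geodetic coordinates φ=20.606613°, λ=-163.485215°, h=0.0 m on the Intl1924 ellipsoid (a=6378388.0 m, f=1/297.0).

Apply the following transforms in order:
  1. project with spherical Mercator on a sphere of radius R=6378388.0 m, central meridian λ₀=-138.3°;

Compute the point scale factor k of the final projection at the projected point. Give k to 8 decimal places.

1.06835447

start: φ=20.606613°, λ=-163.485215°, h=0.000 m
→ into merc (λ₀=-138.3°): φ=20.60661300°, λ−λ₀=-25.18521500°
scale k = 1.06835447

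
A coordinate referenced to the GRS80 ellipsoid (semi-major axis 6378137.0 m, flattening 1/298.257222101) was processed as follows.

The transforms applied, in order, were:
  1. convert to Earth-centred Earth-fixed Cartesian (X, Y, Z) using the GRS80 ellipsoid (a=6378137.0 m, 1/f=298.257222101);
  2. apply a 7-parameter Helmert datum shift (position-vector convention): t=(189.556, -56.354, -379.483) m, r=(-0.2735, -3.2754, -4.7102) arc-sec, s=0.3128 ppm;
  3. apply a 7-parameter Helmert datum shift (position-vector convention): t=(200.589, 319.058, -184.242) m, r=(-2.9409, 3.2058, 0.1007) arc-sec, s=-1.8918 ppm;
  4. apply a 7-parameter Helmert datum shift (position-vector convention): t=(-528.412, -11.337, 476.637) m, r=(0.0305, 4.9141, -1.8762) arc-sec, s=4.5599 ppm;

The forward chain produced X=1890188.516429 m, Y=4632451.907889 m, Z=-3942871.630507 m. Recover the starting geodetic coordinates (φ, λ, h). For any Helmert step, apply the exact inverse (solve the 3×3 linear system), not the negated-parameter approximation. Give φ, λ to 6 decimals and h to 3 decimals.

start: X=1890188.5164, Y=4632451.9079, Z=-3942871.6305 m
→ Helmert⁻¹: X=1890760.1155, Y=4632458.7368, Z=-3943285.9254
→ Helmert⁻¹: X=1890626.6475, Y=4632203.7379, Z=-3943013.7131
→ Helmert⁻¹: X=1890268.1105, Y=4632307.0364, Z=-3942656.8713
→ geod (Bowring, a=6378137.000): φ=-38.42665200°, λ=67.80149900°, h=4.3860 m

φ=-38.426652°, λ=67.801499°, h=4.386 m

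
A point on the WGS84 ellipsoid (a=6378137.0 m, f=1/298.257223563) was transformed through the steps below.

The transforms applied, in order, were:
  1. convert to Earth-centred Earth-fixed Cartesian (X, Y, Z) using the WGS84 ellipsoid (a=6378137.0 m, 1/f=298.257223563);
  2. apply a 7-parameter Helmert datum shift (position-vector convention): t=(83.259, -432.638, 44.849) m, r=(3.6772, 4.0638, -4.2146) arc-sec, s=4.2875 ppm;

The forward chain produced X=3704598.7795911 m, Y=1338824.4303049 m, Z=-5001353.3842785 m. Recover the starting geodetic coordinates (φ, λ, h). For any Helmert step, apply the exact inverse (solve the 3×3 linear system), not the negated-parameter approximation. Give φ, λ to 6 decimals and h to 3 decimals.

φ=-51.961723°, λ=19.875409°, h=1457.004 m

start: X=3704598.7796, Y=1338824.4303, Z=-5001353.3843 m
→ Helmert⁻¹: X=3704570.8084, Y=1339237.8601, Z=-5001327.6783
→ geod (Bowring, a=6378137.000): φ=-51.96172300°, λ=19.87540900°, h=1457.0040 m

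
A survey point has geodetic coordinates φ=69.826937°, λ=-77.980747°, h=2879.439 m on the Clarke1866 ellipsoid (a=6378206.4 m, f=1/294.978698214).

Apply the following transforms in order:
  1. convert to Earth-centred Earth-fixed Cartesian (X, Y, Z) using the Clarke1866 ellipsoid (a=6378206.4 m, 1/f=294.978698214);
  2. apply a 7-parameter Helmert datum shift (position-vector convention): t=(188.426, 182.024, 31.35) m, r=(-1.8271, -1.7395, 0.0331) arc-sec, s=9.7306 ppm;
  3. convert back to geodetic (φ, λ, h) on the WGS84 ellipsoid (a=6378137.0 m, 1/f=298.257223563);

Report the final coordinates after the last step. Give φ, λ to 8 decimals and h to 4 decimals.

start: φ=69.826937°, λ=-77.980747°, h=2879.439 m
→ ECEF (a=6378206.400, f=1/294.978698214): X=459617.7153, Y=-2158764.1322, Z=5966927.2181
→ Helmert 7p (PV): X=459760.6385, Y=-2158550.1848, Z=5967039.6286
→ geod (Bowring, a=6378137.000): φ=69.82741025°, λ=-77.97596123°, h=2782.9210 m

φ=69.82741025°, λ=-77.97596123°, h=2782.9210 m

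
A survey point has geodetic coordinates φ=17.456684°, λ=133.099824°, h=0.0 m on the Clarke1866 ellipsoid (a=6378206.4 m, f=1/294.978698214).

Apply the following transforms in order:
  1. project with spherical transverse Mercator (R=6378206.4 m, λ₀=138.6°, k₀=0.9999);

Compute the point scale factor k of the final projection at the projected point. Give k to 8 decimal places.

start: φ=17.456684°, λ=133.099824°, h=0.000 m
→ into tm (λ₀=138.6°): φ=17.45668400°, λ−λ₀=-5.50017600°
scale k = 1.00410610

1.00410610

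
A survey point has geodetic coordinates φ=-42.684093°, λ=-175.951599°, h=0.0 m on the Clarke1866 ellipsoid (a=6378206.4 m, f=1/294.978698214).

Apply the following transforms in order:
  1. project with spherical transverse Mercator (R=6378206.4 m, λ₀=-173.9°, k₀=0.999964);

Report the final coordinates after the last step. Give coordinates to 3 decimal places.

start: φ=-42.684093°, λ=-175.951599°, h=0.000 m
→ tm (R=6378206.4, λ₀=-173.9°): E=-167883.6338, N=-4753490.3372

E=-167883.634 m, N=-4753490.337 m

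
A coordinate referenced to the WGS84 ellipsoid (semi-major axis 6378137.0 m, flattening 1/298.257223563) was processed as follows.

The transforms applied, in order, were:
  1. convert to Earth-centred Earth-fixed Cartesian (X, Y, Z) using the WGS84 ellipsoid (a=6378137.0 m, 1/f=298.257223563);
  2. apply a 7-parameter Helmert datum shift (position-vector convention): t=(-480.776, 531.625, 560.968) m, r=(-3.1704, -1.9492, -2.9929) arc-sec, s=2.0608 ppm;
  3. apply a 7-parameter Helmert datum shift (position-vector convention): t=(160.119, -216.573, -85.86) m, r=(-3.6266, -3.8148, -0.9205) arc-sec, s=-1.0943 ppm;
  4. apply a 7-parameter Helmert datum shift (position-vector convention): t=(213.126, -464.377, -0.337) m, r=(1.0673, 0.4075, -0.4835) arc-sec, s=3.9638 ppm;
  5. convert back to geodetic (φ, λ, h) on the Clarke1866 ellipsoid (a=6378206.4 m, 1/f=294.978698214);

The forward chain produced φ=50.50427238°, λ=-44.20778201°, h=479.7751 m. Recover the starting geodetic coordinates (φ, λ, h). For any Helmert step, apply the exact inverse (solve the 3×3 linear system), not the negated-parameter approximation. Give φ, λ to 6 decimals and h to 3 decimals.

start: φ=50.504272°, λ=-44.207782°, h=479.775 m
→ ECEF (a=6378206.400, f=1/294.978698214): X=2913983.1952, Y=-2834495.0004, Z=4898820.8253
→ Helmert⁻¹: X=2913755.4845, Y=-2833987.2113, Z=4898822.1652
→ Helmert⁻¹: X=2913701.8024, Y=-2833846.8684, Z=4898809.6727
→ Helmert⁻¹: X=2914263.9876, Y=-2834405.6539, Z=4898167.5043
→ geod (Bowring, a=6378137.000): φ=50.49747200°, λ=-44.20412000°, h=-8.0100 m

φ=50.497472°, λ=-44.204120°, h=-8.010 m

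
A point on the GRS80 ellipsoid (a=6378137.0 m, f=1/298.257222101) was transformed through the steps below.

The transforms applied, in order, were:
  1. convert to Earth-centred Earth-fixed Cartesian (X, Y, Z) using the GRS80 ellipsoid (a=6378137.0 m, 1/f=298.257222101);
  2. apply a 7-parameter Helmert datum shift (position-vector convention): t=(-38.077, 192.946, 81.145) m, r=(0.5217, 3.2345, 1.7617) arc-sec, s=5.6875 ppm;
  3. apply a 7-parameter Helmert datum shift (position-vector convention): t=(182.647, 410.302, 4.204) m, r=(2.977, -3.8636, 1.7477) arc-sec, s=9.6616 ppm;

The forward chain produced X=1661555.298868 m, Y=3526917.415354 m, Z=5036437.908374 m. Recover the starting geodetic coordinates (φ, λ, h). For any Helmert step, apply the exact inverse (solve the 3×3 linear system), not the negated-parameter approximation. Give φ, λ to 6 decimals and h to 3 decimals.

start: X=1661555.2989, Y=3526917.4154, Z=5036437.9084 m
→ Helmert⁻¹: X=1661480.8174, Y=3526531.6526, Z=5036303.0251
→ Helmert⁻¹: X=1661460.5884, Y=3526317.1981, Z=5036210.3716
→ geod (Bowring, a=6378137.000): φ=52.44545300°, λ=64.77204900°, h=3838.5900 m

φ=52.445453°, λ=64.772049°, h=3838.590 m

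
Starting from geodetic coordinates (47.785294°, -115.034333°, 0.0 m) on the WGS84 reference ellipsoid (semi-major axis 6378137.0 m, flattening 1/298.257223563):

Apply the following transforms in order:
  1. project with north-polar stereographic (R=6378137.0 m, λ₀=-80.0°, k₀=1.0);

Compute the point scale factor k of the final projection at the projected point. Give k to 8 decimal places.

1.14900784

start: φ=47.785294°, λ=-115.034333°, h=0.000 m
→ into stereo (λ₀=-80.0°): φ=47.78529400°, λ−λ₀=-35.03433300°
scale k = 1.14900784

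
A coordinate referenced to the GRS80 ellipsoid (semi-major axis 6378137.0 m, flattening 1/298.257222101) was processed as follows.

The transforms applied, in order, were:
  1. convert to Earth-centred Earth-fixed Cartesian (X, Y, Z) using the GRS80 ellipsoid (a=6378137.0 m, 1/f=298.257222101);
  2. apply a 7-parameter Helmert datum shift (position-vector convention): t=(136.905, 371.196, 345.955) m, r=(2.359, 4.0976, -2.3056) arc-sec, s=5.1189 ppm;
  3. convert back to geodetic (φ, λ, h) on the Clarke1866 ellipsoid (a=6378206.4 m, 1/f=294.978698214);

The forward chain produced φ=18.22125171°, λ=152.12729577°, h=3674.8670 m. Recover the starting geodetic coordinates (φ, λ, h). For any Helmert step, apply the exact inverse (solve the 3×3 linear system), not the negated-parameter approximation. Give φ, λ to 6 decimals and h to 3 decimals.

φ=18.215841°, λ=152.131626°, h=3530.098 m

start: φ=18.221252°, λ=152.127296°, h=3674.867 m
→ ECEF (a=6378206.400, f=1/294.978698214): X=-5360395.2839, Y=2834914.4256, Z=1982689.4171
→ Helmert⁻¹: X=-5360575.8103, Y=2834491.4700, Z=1982194.4056
→ geod (Bowring, a=6378137.000): φ=18.21584100°, λ=152.13162600°, h=3530.0980 m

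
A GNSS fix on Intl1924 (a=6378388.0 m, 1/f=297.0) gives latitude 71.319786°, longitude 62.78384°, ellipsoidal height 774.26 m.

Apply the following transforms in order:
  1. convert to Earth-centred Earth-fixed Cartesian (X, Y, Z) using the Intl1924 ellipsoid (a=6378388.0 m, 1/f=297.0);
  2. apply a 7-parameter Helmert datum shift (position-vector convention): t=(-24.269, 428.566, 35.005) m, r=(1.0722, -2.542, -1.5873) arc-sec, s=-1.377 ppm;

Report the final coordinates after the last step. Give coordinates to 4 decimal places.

start: φ=71.319786°, λ=62.783840°, h=774.260 m
→ ECEF (a=6378388.000, f=1/297.0): X=937265.8758, Y=1822457.6366, Z=6020679.8054
→ Helmert 7p (PV): X=937180.1423, Y=1822845.1840, Z=6020727.5441

X=937180.1423 m, Y=1822845.1840 m, Z=6020727.5441 m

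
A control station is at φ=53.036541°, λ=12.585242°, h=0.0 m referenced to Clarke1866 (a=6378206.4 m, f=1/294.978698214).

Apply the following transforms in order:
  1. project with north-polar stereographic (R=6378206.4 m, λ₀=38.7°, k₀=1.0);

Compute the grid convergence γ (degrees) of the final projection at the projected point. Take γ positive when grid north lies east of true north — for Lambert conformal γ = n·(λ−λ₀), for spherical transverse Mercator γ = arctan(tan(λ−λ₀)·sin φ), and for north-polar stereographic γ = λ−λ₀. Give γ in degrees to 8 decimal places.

start: φ=53.036541°, λ=12.585242°, h=0.000 m
→ into stereo (λ₀=38.7°): φ=53.03654100°, λ−λ₀=-26.11475800°
convergence γ = -26.11475800°

-26.11475800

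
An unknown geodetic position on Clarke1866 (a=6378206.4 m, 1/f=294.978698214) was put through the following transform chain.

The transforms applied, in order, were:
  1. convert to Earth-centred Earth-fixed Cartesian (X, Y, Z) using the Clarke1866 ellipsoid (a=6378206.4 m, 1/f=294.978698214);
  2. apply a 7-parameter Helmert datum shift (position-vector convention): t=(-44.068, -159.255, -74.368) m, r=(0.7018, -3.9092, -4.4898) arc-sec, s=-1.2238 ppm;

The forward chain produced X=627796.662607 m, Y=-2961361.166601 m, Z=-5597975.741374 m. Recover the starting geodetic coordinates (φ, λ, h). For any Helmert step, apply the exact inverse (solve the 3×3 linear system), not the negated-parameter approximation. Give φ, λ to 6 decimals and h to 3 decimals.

φ=-61.760468°, λ=-78.030085°, h=2465.106 m

start: X=627796.6626, Y=-2961361.1666, Z=-5597975.7414 m
→ Helmert⁻¹: X=627799.8627, Y=-2961210.9166, Z=-5597910.0471
→ geod (Bowring, a=6378206.400): φ=-61.76046800°, λ=-78.03008500°, h=2465.1060 m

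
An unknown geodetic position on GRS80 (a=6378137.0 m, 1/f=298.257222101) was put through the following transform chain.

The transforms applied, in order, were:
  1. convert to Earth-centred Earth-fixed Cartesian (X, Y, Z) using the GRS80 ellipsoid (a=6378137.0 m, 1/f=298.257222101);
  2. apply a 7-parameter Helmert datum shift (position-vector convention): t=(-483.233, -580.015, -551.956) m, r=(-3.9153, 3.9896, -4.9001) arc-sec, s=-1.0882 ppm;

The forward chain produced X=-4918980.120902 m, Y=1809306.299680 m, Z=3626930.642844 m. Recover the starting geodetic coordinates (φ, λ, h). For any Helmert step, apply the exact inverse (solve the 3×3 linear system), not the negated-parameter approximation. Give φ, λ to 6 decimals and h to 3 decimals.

φ=34.868433°, λ=159.799954°, h=2667.099 m

start: X=-4918980.1209, Y=1809306.2997, Z=3626930.6428 m
→ Helmert⁻¹: X=-4918615.3943, Y=1809702.5804, Z=3627425.7614
→ geod (Bowring, a=6378137.000): φ=34.86843300°, λ=159.79995400°, h=2667.0990 m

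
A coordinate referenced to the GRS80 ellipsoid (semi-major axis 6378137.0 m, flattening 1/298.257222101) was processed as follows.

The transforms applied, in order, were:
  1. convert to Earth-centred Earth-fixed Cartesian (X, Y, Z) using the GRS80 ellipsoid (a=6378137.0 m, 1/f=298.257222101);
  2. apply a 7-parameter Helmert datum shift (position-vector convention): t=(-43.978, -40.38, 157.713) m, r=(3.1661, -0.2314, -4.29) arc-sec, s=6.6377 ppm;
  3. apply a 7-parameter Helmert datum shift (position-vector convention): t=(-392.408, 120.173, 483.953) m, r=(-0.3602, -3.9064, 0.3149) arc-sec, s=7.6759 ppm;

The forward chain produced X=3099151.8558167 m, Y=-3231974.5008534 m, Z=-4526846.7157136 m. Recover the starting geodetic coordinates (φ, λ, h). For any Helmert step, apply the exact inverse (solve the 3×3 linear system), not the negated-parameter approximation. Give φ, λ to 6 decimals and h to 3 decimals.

φ=-45.506663°, λ=-46.198806°, h=635.840 m

start: X=3099151.8558, Y=-3231974.5009, Z=-4526846.7157 m
→ Helmert⁻¹: X=3099429.7953, Y=-3232066.6905, Z=-4527360.2612
→ Helmert⁻¹: X=3099515.3419, Y=-3232009.8870, Z=-4527441.7889
→ geod (Bowring, a=6378137.000): φ=-45.50666300°, λ=-46.19880600°, h=635.8400 m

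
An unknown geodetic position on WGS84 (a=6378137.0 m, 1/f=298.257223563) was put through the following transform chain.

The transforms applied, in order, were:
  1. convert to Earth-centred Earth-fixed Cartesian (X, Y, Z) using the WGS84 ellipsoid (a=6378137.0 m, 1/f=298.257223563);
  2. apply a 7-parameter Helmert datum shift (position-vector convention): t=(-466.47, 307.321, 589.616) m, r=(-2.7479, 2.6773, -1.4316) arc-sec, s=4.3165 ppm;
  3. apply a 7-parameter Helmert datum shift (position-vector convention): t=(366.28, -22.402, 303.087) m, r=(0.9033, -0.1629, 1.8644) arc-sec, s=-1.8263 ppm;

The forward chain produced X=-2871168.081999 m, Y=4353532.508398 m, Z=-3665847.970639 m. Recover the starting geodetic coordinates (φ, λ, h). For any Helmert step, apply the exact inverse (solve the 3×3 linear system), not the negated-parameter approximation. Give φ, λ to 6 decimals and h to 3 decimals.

start: X=-2871168.0820, Y=4353532.5084, Z=-3665847.9706 m
→ Helmert⁻¹: X=-2871503.1503, Y=4353572.7611, Z=-3666174.5510
→ Helmert⁻¹: X=-2871006.9081, Y=4353275.5717, Z=-3666727.6098
→ geod (Bowring, a=6378137.000): φ=-35.29393300°, λ=123.40505000°, h=3801.3990 m

φ=-35.293933°, λ=123.405050°, h=3801.399 m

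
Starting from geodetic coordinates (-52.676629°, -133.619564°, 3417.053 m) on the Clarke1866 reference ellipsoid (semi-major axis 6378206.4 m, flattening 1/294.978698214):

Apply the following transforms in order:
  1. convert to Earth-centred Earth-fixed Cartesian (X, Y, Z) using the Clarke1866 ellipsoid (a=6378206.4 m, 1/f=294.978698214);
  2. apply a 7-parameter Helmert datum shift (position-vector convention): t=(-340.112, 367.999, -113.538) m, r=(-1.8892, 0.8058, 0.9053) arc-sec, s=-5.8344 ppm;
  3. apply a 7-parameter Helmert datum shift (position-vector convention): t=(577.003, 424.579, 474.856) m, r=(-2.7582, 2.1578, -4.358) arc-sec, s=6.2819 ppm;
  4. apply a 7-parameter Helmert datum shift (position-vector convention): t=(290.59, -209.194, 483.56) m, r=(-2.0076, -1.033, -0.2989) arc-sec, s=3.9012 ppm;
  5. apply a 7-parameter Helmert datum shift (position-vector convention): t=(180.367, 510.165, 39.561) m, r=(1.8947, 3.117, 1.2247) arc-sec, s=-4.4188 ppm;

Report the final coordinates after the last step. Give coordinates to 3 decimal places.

start: φ=-52.676629°, λ=-133.619564°, h=3417.053 m
→ ECEF (a=6378206.400, f=1/294.978698214): X=-2675002.1311, Y=-2807109.0388, Z=-5051319.5396
→ Helmert 7p (PV): X=-2675334.0492, Y=-2806782.6678, Z=-5051367.4456
→ Helmert 7p (PV): X=-2674885.9992, Y=-2806386.7434, Z=-5050858.8012
→ Helmert 7p (PV): X=-2674584.6158, Y=-2806652.1703, Z=-5050381.0268
→ Helmert 7p (PV): X=-2674452.0851, Y=-2806099.0922, Z=-5050304.5131

X=-2674452.085 m, Y=-2806099.092 m, Z=-5050304.513 m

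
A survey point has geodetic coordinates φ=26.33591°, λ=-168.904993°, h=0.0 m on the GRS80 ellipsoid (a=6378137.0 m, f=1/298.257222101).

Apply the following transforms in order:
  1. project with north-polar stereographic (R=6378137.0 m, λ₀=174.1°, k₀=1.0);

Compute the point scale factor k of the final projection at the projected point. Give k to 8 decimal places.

1.38539368

start: φ=26.335910°, λ=-168.904993°, h=0.000 m
→ into stereo (λ₀=174.1°): φ=26.33591000°, λ−λ₀=16.99500700°
scale k = 1.38539368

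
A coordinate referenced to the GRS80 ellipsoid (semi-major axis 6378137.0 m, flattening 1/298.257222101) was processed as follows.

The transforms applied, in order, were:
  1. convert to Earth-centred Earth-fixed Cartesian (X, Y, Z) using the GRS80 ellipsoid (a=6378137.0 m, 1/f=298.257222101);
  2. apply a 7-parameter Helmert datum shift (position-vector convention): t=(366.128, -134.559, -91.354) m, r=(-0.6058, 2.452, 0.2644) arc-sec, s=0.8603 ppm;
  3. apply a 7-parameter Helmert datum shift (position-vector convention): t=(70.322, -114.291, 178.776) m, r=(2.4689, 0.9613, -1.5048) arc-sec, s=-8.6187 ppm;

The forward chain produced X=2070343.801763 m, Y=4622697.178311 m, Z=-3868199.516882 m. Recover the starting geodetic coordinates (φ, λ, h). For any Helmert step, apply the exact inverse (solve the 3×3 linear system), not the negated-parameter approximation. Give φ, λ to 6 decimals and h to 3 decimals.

start: X=2070343.8018, Y=4622697.1783, Z=-3868199.5169 m
→ Helmert⁻¹: X=2070275.6263, Y=4622820.1122, Z=-3868457.3182
→ Helmert⁻¹: X=2069959.6287, Y=4622959.4020, Z=-3868324.4517
→ geod (Bowring, a=6378137.000): φ=-37.55477700°, λ=65.87924600°, h=3180.9960 m

φ=-37.554777°, λ=65.879246°, h=3180.996 m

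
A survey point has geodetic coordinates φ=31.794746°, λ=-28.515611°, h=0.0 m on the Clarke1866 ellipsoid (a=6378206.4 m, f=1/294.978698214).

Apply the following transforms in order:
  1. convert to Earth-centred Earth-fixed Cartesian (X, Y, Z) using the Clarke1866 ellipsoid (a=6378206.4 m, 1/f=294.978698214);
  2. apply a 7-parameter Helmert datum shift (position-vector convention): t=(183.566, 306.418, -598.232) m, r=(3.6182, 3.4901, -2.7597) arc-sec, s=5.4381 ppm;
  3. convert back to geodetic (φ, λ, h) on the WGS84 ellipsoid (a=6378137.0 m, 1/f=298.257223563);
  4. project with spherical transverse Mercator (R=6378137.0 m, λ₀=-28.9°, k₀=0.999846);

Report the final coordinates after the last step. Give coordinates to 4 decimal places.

E=36626.1025 m, N=3538014.3496 m

start: φ=31.794746°, λ=-28.515611°, h=0.000 m
→ ECEF (a=6378206.400, f=1/294.978698214): X=4767931.3117, Y=-2590457.7885, Z=3340929.6599
→ Helmert 7p (PV): X=4768162.6777, Y=-2590287.8554, Z=3340223.4792
→ geod (Bowring, a=6378137.000): φ=31.78683331°, λ=-28.51286811°, h=-264.6497 m
→ tm (R=6378137.0, λ₀=-28.9°): E=36626.1025, N=3538014.3496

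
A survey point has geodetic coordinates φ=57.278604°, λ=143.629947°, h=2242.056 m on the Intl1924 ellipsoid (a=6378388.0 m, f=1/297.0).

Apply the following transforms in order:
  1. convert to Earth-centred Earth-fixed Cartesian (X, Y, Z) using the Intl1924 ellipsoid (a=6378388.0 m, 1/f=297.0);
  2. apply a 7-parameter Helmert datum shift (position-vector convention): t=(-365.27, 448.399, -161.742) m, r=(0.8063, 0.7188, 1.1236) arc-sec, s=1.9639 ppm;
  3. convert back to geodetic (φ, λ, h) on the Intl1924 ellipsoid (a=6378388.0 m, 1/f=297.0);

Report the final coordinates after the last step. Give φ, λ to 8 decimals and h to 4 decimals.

start: φ=57.278604°, λ=143.629947°, h=2242.056 m
→ ECEF (a=6378388.000, f=1/297.0): X=-2783840.0335, Y=2050178.8099, Z=5344732.8322
→ Helmert 7p (PV): X=-2784203.3132, Y=2050595.1778, Z=5344599.3023
→ geod (Bowring, a=6378388.000): φ=57.27388277°, λ=143.62796133°, h=2421.3245 m

φ=57.27388277°, λ=143.62796133°, h=2421.3245 m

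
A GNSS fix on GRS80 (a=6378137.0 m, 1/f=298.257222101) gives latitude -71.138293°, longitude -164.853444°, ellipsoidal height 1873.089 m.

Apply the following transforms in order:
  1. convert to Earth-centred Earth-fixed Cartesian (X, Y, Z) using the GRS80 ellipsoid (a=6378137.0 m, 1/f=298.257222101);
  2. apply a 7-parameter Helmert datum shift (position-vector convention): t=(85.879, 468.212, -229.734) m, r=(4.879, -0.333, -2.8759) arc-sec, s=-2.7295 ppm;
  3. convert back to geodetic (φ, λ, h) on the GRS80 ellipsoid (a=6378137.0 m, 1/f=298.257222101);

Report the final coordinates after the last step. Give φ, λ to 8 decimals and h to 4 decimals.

φ=-71.14113917°, λ=-164.86987372°, h=2006.9123 m

start: φ=-71.138293°, λ=-164.853444°, h=1873.089 m
→ ECEF (a=6378137.000, f=1/298.257222101): X=-1996902.4231, Y=-540546.7314, Z=-6015060.2035
→ Helmert 7p (PV): X=-1996808.9194, Y=-539906.9216, Z=-6015289.5293
→ geod (Bowring, a=6378137.000): φ=-71.14113917°, λ=-164.86987372°, h=2006.9123 m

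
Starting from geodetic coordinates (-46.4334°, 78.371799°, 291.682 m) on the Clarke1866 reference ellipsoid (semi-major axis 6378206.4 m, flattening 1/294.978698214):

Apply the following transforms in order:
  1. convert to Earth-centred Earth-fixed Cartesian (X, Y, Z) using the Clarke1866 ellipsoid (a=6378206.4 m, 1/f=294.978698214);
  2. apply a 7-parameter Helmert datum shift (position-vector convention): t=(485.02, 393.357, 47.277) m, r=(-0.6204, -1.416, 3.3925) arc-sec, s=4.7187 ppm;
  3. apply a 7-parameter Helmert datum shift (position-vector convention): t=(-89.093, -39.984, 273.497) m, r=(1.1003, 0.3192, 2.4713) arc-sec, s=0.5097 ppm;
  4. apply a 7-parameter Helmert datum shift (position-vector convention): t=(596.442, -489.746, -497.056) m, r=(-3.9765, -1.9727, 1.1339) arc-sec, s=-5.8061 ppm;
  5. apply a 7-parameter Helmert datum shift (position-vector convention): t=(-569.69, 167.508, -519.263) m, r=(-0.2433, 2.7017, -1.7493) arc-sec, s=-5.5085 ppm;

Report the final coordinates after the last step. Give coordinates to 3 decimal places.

start: φ=-46.433400°, λ=78.371799°, h=291.682 m
→ ECEF (a=6378206.400, f=1/294.978698214): X=887645.2211, Y=4313490.4896, Z=-4598588.6737
→ Helmert 7p (PV): X=888095.0533, Y=4313904.9685, Z=-4598569.9765
→ Helmert 7p (PV): X=887947.6108, Y=4313902.3544, Z=-4598277.1857
→ Helmert 7p (PV): X=888559.1598, Y=4313303.7948, Z=-4598822.2170
→ Helmert 7p (PV): X=887960.9195, Y=4313434.5828, Z=-4599332.8736

X=887960.919 m, Y=4313434.583 m, Z=-4599332.874 m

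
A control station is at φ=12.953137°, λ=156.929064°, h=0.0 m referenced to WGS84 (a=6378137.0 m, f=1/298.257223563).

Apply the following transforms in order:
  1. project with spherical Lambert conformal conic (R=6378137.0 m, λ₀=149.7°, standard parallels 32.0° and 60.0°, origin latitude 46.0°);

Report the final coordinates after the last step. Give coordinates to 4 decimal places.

E=886606.3135 m, N=-3727356.8069 m

start: φ=12.953137°, λ=156.929064°, h=0.000 m
→ lcc (R=6378137.0, λ₀=149.7°): E=886606.3135, N=-3727356.8069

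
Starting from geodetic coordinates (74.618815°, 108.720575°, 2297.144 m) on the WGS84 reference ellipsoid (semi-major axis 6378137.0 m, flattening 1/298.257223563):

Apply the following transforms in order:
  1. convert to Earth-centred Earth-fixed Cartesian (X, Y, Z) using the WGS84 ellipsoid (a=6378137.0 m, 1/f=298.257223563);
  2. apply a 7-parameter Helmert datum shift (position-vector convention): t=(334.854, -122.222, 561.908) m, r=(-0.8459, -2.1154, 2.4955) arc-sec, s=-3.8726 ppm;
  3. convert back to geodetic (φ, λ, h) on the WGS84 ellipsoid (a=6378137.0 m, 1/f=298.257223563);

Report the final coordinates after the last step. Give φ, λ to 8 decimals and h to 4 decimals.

start: φ=74.618815°, λ=108.720575°, h=2297.144 m
→ ECEF (a=6378137.000, f=1/298.257223563): X=-544860.3122, Y=1607819.0236, Z=6129832.0708
→ Helmert 7p (PV): X=-544605.6662, Y=1607709.1218, Z=6130358.0588
→ geod (Bowring, a=6378137.000): φ=74.62166879°, λ=108.71362501°, h=2755.0177 m

φ=74.62166879°, λ=108.71362501°, h=2755.0177 m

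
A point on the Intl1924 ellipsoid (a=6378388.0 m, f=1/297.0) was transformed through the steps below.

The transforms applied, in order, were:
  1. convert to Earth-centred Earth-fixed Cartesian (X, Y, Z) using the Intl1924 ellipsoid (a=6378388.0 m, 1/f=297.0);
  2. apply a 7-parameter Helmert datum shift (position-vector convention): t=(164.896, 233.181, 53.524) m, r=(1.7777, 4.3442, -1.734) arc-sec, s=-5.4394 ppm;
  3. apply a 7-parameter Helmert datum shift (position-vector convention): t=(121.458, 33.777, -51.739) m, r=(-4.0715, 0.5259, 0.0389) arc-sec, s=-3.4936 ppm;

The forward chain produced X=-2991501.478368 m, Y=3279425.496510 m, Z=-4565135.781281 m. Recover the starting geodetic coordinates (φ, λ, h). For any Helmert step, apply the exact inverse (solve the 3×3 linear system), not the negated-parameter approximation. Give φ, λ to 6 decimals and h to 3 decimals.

start: X=-2991501.4784, Y=3279425.4965, Z=-4565135.7813 m
→ Helmert⁻¹: X=-2991621.1303, Y=3279493.8509, Z=-4565042.8839
→ Helmert⁻¹: X=-2991733.7179, Y=3279214.0112, Z=-4565212.5112
→ geod (Bowring, a=6378388.000): φ=-45.99693600°, λ=132.37521600°, h=164.6050 m

φ=-45.996936°, λ=132.375216°, h=164.605 m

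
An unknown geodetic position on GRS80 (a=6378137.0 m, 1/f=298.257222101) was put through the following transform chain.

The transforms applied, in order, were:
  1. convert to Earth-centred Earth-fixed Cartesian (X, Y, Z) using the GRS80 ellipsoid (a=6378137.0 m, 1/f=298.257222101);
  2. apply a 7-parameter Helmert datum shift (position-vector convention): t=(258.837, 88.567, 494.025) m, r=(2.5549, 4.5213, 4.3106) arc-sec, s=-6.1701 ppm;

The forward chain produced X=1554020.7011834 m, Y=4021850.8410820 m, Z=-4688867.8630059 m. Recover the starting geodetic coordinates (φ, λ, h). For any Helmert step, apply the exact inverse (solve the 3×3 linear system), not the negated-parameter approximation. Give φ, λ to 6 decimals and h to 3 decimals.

start: X=1554020.7012, Y=4021850.8411, Z=-4688867.8630 m
→ Helmert⁻¹: X=1553958.2893, Y=4021696.5283, Z=-4689406.5742
→ geod (Bowring, a=6378137.000): φ=-47.59591100°, λ=68.87378100°, h=3671.7340 m

φ=-47.595911°, λ=68.873781°, h=3671.734 m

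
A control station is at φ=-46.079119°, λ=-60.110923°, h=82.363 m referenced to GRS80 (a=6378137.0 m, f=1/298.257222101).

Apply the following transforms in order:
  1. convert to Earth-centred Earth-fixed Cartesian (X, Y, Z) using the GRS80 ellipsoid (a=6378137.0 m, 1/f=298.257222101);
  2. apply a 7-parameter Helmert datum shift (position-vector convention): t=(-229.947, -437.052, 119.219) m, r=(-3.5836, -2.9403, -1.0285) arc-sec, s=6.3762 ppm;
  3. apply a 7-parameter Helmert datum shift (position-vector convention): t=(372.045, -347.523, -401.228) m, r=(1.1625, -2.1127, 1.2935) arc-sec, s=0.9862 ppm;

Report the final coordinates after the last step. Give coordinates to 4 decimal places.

X=2208863.8520 m, Y=-3843411.9223 m, Z=-4571627.9522 m

start: φ=-46.079119°, λ=-60.110923°, h=82.363 m
→ ECEF (a=6378137.000, f=1/298.257222101): X=2208588.5662, Y=-3842548.2328, Z=-4571411.4910
→ Helmert 7p (PV): X=2208418.7071, Y=-3843100.2217, Z=-4571223.1766
→ Helmert 7p (PV): X=2208863.8520, Y=-3843411.9223, Z=-4571627.9522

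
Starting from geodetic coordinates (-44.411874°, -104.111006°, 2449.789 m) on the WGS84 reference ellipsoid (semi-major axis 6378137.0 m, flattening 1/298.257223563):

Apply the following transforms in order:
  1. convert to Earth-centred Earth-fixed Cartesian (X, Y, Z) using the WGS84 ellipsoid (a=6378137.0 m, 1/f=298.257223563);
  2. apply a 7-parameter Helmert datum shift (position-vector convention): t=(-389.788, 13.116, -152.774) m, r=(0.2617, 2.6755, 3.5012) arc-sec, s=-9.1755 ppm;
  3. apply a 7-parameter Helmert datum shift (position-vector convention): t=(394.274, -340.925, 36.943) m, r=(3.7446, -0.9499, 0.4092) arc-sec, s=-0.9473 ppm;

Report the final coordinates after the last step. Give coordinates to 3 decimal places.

start: φ=-44.411874°, λ=-104.111006°, h=2449.789 m
→ ECEF (a=6378137.000, f=1/298.257223563): X=-1113030.1686, Y=-4427559.0773, Z=-4442612.6835
→ Helmert 7p (PV): X=-1113392.2155, Y=-4427518.5924, Z=-4442715.8746
→ Helmert 7p (PV): X=-1112967.6434, Y=-4427776.8776, Z=-4442760.2290

X=-1112967.643 m, Y=-4427776.878 m, Z=-4442760.229 m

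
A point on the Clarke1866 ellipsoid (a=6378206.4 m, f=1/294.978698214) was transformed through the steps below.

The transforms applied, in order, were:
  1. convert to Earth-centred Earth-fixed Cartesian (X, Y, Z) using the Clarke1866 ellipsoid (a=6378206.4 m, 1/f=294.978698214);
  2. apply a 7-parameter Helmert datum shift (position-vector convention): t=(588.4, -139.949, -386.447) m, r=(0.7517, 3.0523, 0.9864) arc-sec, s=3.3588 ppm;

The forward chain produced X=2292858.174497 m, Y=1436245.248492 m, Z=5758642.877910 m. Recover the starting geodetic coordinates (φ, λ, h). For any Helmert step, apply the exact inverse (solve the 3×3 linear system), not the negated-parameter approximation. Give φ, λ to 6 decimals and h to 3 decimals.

φ=64.989638°, λ=32.073198°, h=2216.295 m

start: X=2292858.1745, Y=1436245.2485, Z=5758642.8779 m
→ Helmert⁻¹: X=2292183.7223, Y=1436390.3992, Z=5759038.6665
→ geod (Bowring, a=6378206.400): φ=64.98963800°, λ=32.07319800°, h=2216.2950 m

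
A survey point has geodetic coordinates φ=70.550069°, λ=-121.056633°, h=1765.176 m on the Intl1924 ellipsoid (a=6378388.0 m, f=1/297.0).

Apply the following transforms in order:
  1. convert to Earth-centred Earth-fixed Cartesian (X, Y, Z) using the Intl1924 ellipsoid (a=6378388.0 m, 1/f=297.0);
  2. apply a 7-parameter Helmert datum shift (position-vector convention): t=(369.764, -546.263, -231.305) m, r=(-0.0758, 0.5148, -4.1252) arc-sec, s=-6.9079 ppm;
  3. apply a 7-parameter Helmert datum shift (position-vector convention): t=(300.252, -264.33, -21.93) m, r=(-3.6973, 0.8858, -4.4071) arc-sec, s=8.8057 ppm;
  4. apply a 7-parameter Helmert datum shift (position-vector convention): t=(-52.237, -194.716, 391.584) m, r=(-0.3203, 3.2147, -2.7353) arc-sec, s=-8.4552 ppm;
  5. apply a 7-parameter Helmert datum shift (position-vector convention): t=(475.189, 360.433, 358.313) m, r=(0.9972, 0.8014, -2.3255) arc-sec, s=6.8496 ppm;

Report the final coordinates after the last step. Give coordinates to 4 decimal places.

start: φ=70.550069°, λ=-121.056633°, h=1765.176 m
→ ECEF (a=6378388.000, f=1/297.0): X=-1099278.1547, Y=-1825416.6540, Z=5993557.5895
→ Helmert 7p (PV): X=-1098922.3455, Y=-1825926.1198, Z=5993288.2960
→ Helmert 7p (PV): X=-1098645.0454, Y=-1826075.6176, Z=5993356.5905
→ Helmert 7p (PV): X=-1098618.8013, Y=-1826231.0178, Z=5993717.4577
→ Helmert 7p (PV): X=-1098148.4395, Y=-1825899.6847, Z=5994112.2646

X=-1098148.4395 m, Y=-1825899.6847 m, Z=5994112.2646 m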